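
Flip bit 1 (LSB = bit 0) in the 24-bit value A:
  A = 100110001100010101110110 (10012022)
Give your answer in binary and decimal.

Mask = 1 << 1 = 000000000000000000000010
Bit 1 of A is 1; XOR with the mask flips it to 0.
  100110001100010101110110
^ 000000000000000000000010
--------------------------
  100110001100010101110100

Answer: 100110001100010101110100 (10012020)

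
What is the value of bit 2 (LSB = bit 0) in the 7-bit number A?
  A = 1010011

Bit 2 is the 3rd from the right.
  1010011
      ^
That bit is 0.

Answer: 0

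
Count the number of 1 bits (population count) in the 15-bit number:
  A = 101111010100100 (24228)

101111010100100
1-bits at positions (from bit 0 = LSB): 2, 5, 7, 9, 10, 11, 12, 14
Count = 8

Answer: 8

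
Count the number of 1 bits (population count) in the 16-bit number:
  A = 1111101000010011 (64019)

1111101000010011
1-bits at positions (from bit 0 = LSB): 0, 1, 4, 9, 11, 12, 13, 14, 15
Count = 9

Answer: 9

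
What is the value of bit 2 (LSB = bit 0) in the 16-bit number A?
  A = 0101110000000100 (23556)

Bit 2 is the 3rd from the right.
  0101110000000100
               ^
That bit is 1.

Answer: 1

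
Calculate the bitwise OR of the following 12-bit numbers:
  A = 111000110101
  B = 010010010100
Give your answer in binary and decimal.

Apply | to each column (1 where either bit is 1):
  111000110101
| 010010010100
--------------
  111010110101

Answer: 111010110101 (3765)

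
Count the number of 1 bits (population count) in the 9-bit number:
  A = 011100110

011100110
1-bits at positions (from bit 0 = LSB): 1, 2, 5, 6, 7
Count = 5

Answer: 5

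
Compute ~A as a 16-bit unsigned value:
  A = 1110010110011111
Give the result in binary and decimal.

Flip each bit (0->1, 1->0):
  1110010110011111
  0001101001100000

Answer: 0001101001100000 (6752)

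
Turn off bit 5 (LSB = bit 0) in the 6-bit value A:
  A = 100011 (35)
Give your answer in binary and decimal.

Mask = ~(1 << 5) = 011111
Bit 5 of A is 1, so AND-ing with the mask clears it to 0.
  100011
& 011111
--------
  000011

Answer: 000011 (3)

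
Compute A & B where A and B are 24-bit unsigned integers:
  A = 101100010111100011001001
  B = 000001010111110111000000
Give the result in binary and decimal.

Apply & to each column (1 only where both bits are 1):
  101100010111100011001001
& 000001010111110111000000
--------------------------
  000000010111100011000000

Answer: 000000010111100011000000 (96448)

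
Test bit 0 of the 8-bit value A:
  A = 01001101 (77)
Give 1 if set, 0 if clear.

Bit 0 is the 1st from the right.
  01001101
         ^
That bit is 1.

Answer: 1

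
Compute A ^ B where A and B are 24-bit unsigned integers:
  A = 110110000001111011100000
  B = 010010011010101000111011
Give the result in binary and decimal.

Apply ^ to each column (1 where bits differ):
  110110000001111011100000
^ 010010011010101000111011
--------------------------
  100100011011010011011011

Answer: 100100011011010011011011 (9549019)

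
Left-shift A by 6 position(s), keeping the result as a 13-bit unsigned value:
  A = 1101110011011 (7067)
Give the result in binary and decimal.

Shift left by 6: drop the top 6 bit(s), append 6 zero(s) on the right.
  1101110011011  ->  discard [110111], keep [0011011], append 000000
= 0011011000000

Answer: 0011011000000 (1728)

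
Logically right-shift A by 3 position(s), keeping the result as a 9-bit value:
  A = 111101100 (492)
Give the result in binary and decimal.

Logical shift right by 3: drop the bottom 3 bit(s), prepend 3 zero(s) on the left.
  111101100  ->  keep [111101], discard [100], prepend 000
= 000111101

Answer: 000111101 (61)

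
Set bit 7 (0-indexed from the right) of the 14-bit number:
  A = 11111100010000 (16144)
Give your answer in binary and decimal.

Mask = 1 << 7 = 00000010000000
Bit 7 of A is 0, so OR-ing with the mask flips it to 1.
  11111100010000
| 00000010000000
----------------
  11111110010000

Answer: 11111110010000 (16272)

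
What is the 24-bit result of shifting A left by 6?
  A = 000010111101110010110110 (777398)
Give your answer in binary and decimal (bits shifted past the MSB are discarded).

Shift left by 6: drop the top 6 bit(s), append 6 zero(s) on the right.
  000010111101110010110110  ->  discard [000010], keep [111101110010110110], append 000000
= 111101110010110110000000

Answer: 111101110010110110000000 (16199040)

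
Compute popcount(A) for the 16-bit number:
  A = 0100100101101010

0100100101101010
1-bits at positions (from bit 0 = LSB): 1, 3, 5, 6, 8, 11, 14
Count = 7

Answer: 7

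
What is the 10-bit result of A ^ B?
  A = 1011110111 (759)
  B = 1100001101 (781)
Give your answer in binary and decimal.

Apply ^ to each column (1 where bits differ):
  1011110111
^ 1100001101
------------
  0111111010

Answer: 0111111010 (506)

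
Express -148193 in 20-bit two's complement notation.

1. Binary of +148193:  00100100001011100001
2. Invert bits:     11011011110100011110
3. Add 1:           11011011110100011111

Answer: 11011011110100011111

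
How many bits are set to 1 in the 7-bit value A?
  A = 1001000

1001000
1-bits at positions (from bit 0 = LSB): 3, 6
Count = 2

Answer: 2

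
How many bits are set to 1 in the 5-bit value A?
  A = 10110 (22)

10110
1-bits at positions (from bit 0 = LSB): 1, 2, 4
Count = 3

Answer: 3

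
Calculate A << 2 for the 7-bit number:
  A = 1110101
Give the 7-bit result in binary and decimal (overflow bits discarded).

Shift left by 2: drop the top 2 bit(s), append 2 zero(s) on the right.
  1110101  ->  discard [11], keep [10101], append 00
= 1010100

Answer: 1010100 (84)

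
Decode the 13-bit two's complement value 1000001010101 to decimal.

MSB is 1, so the value is negative. Find the magnitude:
1. Invert bits:  0111110101010
2. Add 1:        0111110101011  = 4011
3. Apply sign:   -4011

Answer: -4011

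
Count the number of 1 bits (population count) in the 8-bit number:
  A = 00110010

00110010
1-bits at positions (from bit 0 = LSB): 1, 4, 5
Count = 3

Answer: 3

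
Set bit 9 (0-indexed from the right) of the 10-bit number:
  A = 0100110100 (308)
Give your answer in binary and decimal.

Mask = 1 << 9 = 1000000000
Bit 9 of A is 0, so OR-ing with the mask flips it to 1.
  0100110100
| 1000000000
------------
  1100110100

Answer: 1100110100 (820)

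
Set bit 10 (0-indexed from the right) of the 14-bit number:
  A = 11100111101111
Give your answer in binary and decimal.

Mask = 1 << 10 = 00010000000000
Bit 10 of A is 0, so OR-ing with the mask flips it to 1.
  11100111101111
| 00010000000000
----------------
  11110111101111

Answer: 11110111101111 (15855)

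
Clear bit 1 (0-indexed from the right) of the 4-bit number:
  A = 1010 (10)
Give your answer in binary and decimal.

Mask = ~(1 << 1) = 1101
Bit 1 of A is 1, so AND-ing with the mask clears it to 0.
  1010
& 1101
------
  1000

Answer: 1000 (8)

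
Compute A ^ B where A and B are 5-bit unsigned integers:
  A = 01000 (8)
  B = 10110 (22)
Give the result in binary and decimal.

Apply ^ to each column (1 where bits differ):
  01000
^ 10110
-------
  11110

Answer: 11110 (30)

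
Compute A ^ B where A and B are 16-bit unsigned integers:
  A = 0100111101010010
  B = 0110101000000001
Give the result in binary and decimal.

Apply ^ to each column (1 where bits differ):
  0100111101010010
^ 0110101000000001
------------------
  0010010101010011

Answer: 0010010101010011 (9555)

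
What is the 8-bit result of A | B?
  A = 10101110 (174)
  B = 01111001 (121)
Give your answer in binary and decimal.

Apply | to each column (1 where either bit is 1):
  10101110
| 01111001
----------
  11111111

Answer: 11111111 (255)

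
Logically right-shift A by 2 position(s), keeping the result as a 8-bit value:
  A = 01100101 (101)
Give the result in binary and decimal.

Logical shift right by 2: drop the bottom 2 bit(s), prepend 2 zero(s) on the left.
  01100101  ->  keep [011001], discard [01], prepend 00
= 00011001

Answer: 00011001 (25)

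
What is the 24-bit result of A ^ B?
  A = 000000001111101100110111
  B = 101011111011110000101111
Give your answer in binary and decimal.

Apply ^ to each column (1 where bits differ):
  000000001111101100110111
^ 101011111011110000101111
--------------------------
  101011110100011100011000

Answer: 101011110100011100011000 (11487000)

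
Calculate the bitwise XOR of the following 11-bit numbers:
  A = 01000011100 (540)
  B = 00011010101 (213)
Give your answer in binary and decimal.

Apply ^ to each column (1 where bits differ):
  01000011100
^ 00011010101
-------------
  01011001001

Answer: 01011001001 (713)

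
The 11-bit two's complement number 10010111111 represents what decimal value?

MSB is 1, so the value is negative. Find the magnitude:
1. Invert bits:  01101000000
2. Add 1:        01101000001  = 833
3. Apply sign:   -833

Answer: -833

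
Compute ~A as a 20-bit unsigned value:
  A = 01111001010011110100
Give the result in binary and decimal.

Flip each bit (0->1, 1->0):
  01111001010011110100
  10000110101100001011

Answer: 10000110101100001011 (551691)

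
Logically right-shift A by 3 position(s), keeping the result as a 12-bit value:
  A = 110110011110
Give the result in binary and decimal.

Logical shift right by 3: drop the bottom 3 bit(s), prepend 3 zero(s) on the left.
  110110011110  ->  keep [110110011], discard [110], prepend 000
= 000110110011

Answer: 000110110011 (435)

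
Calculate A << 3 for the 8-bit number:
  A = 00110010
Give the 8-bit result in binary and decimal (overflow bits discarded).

Shift left by 3: drop the top 3 bit(s), append 3 zero(s) on the right.
  00110010  ->  discard [001], keep [10010], append 000
= 10010000

Answer: 10010000 (144)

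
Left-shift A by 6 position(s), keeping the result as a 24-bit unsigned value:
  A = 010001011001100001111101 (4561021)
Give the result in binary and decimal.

Shift left by 6: drop the top 6 bit(s), append 6 zero(s) on the right.
  010001011001100001111101  ->  discard [010001], keep [011001100001111101], append 000000
= 011001100001111101000000

Answer: 011001100001111101000000 (6692672)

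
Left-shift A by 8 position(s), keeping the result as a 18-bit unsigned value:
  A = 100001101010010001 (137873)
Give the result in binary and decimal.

Shift left by 8: drop the top 8 bit(s), append 8 zero(s) on the right.
  100001101010010001  ->  discard [10000110], keep [1010010001], append 00000000
= 101001000100000000

Answer: 101001000100000000 (168192)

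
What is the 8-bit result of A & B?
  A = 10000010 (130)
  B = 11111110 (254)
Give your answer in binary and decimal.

Apply & to each column (1 only where both bits are 1):
  10000010
& 11111110
----------
  10000010

Answer: 10000010 (130)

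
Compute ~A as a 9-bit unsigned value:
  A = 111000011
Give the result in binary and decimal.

Flip each bit (0->1, 1->0):
  111000011
  000111100

Answer: 000111100 (60)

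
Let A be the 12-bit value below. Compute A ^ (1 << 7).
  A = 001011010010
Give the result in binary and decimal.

Mask = 1 << 7 = 000010000000
Bit 7 of A is 1; XOR with the mask flips it to 0.
  001011010010
^ 000010000000
--------------
  001001010010

Answer: 001001010010 (594)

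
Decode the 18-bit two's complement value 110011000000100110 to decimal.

MSB is 1, so the value is negative. Find the magnitude:
1. Invert bits:  001100111111011001
2. Add 1:        001100111111011010  = 53210
3. Apply sign:   -53210

Answer: -53210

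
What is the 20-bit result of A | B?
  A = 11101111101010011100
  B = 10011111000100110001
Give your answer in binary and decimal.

Apply | to each column (1 where either bit is 1):
  11101111101010011100
| 10011111000100110001
----------------------
  11111111101110111101

Answer: 11111111101110111101 (1047485)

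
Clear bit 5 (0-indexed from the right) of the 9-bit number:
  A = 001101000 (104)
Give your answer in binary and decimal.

Mask = ~(1 << 5) = 111011111
Bit 5 of A is 1, so AND-ing with the mask clears it to 0.
  001101000
& 111011111
-----------
  001001000

Answer: 001001000 (72)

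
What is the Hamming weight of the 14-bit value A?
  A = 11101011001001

11101011001001
1-bits at positions (from bit 0 = LSB): 0, 3, 6, 7, 9, 11, 12, 13
Count = 8

Answer: 8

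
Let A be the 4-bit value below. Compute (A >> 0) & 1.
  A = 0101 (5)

Bit 0 is the 1st from the right.
  0101
     ^
That bit is 1.

Answer: 1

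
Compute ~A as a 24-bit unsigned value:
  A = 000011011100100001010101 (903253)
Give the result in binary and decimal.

Flip each bit (0->1, 1->0):
  000011011100100001010101
  111100100011011110101010

Answer: 111100100011011110101010 (15873962)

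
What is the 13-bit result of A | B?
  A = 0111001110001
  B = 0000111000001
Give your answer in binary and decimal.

Apply | to each column (1 where either bit is 1):
  0111001110001
| 0000111000001
---------------
  0111111110001

Answer: 0111111110001 (4081)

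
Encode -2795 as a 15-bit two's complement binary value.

1. Binary of +2795:  000101011101011
2. Invert bits:     111010100010100
3. Add 1:           111010100010101

Answer: 111010100010101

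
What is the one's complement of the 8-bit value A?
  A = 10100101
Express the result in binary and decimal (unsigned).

Flip each bit (0->1, 1->0):
  10100101
  01011010

Answer: 01011010 (90)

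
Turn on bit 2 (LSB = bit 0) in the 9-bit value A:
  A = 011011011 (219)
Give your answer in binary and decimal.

Mask = 1 << 2 = 000000100
Bit 2 of A is 0, so OR-ing with the mask flips it to 1.
  011011011
| 000000100
-----------
  011011111

Answer: 011011111 (223)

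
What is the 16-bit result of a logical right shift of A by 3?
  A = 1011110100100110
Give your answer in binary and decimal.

Logical shift right by 3: drop the bottom 3 bit(s), prepend 3 zero(s) on the left.
  1011110100100110  ->  keep [1011110100100], discard [110], prepend 000
= 0001011110100100

Answer: 0001011110100100 (6052)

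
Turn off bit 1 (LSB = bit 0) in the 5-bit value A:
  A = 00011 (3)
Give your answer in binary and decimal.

Mask = ~(1 << 1) = 11101
Bit 1 of A is 1, so AND-ing with the mask clears it to 0.
  00011
& 11101
-------
  00001

Answer: 00001 (1)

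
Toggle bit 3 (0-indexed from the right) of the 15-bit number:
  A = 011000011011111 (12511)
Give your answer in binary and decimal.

Mask = 1 << 3 = 000000000001000
Bit 3 of A is 1; XOR with the mask flips it to 0.
  011000011011111
^ 000000000001000
-----------------
  011000011010111

Answer: 011000011010111 (12503)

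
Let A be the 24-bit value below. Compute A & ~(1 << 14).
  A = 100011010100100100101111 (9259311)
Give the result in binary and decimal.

Mask = ~(1 << 14) = 111111111011111111111111
Bit 14 of A is 1, so AND-ing with the mask clears it to 0.
  100011010100100100101111
& 111111111011111111111111
--------------------------
  100011010000100100101111

Answer: 100011010000100100101111 (9242927)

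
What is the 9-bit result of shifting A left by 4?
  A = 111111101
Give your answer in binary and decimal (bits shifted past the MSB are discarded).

Shift left by 4: drop the top 4 bit(s), append 4 zero(s) on the right.
  111111101  ->  discard [1111], keep [11101], append 0000
= 111010000

Answer: 111010000 (464)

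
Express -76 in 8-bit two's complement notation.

1. Binary of +76:  01001100
2. Invert bits:     10110011
3. Add 1:           10110100

Answer: 10110100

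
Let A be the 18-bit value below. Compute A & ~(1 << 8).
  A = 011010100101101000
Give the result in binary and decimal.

Mask = ~(1 << 8) = 111111111011111111
Bit 8 of A is 1, so AND-ing with the mask clears it to 0.
  011010100101101000
& 111111111011111111
--------------------
  011010100001101000

Answer: 011010100001101000 (108648)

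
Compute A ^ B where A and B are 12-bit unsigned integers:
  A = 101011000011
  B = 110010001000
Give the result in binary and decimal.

Apply ^ to each column (1 where bits differ):
  101011000011
^ 110010001000
--------------
  011001001011

Answer: 011001001011 (1611)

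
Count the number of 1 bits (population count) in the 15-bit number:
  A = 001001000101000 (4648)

001001000101000
1-bits at positions (from bit 0 = LSB): 3, 5, 9, 12
Count = 4

Answer: 4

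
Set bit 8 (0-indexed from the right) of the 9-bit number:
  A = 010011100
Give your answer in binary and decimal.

Mask = 1 << 8 = 100000000
Bit 8 of A is 0, so OR-ing with the mask flips it to 1.
  010011100
| 100000000
-----------
  110011100

Answer: 110011100 (412)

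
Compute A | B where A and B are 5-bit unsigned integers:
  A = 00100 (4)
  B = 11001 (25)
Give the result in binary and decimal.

Apply | to each column (1 where either bit is 1):
  00100
| 11001
-------
  11101

Answer: 11101 (29)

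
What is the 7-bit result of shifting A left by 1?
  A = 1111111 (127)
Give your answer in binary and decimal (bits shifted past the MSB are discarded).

Shift left by 1: drop the top 1 bit(s), append 1 zero(s) on the right.
  1111111  ->  discard [1], keep [111111], append 0
= 1111110

Answer: 1111110 (126)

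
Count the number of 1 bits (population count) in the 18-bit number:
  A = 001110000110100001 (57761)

001110000110100001
1-bits at positions (from bit 0 = LSB): 0, 5, 7, 8, 13, 14, 15
Count = 7

Answer: 7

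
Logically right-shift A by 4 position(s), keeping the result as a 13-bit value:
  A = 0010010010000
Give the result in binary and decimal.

Logical shift right by 4: drop the bottom 4 bit(s), prepend 4 zero(s) on the left.
  0010010010000  ->  keep [001001001], discard [0000], prepend 0000
= 0000001001001

Answer: 0000001001001 (73)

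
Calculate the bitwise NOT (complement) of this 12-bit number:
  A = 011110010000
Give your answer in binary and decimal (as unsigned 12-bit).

Flip each bit (0->1, 1->0):
  011110010000
  100001101111

Answer: 100001101111 (2159)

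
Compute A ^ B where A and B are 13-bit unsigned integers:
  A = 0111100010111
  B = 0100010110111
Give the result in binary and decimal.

Apply ^ to each column (1 where bits differ):
  0111100010111
^ 0100010110111
---------------
  0011110100000

Answer: 0011110100000 (1952)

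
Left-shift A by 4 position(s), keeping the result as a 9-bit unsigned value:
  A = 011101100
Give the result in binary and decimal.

Shift left by 4: drop the top 4 bit(s), append 4 zero(s) on the right.
  011101100  ->  discard [0111], keep [01100], append 0000
= 011000000

Answer: 011000000 (192)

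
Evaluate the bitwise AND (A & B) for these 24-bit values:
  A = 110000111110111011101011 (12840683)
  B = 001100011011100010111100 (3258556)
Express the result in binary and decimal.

Apply & to each column (1 only where both bits are 1):
  110000111110111011101011
& 001100011011100010111100
--------------------------
  000000011010100010101000

Answer: 000000011010100010101000 (108712)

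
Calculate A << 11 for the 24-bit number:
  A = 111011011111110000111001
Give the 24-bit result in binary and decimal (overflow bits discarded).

Shift left by 11: drop the top 11 bit(s), append 11 zero(s) on the right.
  111011011111110000111001  ->  discard [11101101111], keep [1110000111001], append 00000000000
= 111000011100100000000000

Answer: 111000011100100000000000 (14796800)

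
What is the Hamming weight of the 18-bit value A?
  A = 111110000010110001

111110000010110001
1-bits at positions (from bit 0 = LSB): 0, 4, 5, 7, 13, 14, 15, 16, 17
Count = 9

Answer: 9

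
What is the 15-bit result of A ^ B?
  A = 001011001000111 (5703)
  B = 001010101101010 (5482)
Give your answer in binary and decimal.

Apply ^ to each column (1 where bits differ):
  001011001000111
^ 001010101101010
-----------------
  000001100101101

Answer: 000001100101101 (813)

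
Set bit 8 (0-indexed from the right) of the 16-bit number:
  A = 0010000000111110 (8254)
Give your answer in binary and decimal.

Mask = 1 << 8 = 0000000100000000
Bit 8 of A is 0, so OR-ing with the mask flips it to 1.
  0010000000111110
| 0000000100000000
------------------
  0010000100111110

Answer: 0010000100111110 (8510)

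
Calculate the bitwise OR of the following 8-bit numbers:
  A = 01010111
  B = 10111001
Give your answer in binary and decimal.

Apply | to each column (1 where either bit is 1):
  01010111
| 10111001
----------
  11111111

Answer: 11111111 (255)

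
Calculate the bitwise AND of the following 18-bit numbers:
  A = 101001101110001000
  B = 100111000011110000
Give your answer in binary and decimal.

Apply & to each column (1 only where both bits are 1):
  101001101110001000
& 100111000011110000
--------------------
  100001000010000000

Answer: 100001000010000000 (135296)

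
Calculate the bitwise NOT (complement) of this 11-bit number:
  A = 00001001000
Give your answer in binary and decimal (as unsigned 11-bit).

Flip each bit (0->1, 1->0):
  00001001000
  11110110111

Answer: 11110110111 (1975)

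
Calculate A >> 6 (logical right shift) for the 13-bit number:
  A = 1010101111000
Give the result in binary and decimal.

Logical shift right by 6: drop the bottom 6 bit(s), prepend 6 zero(s) on the left.
  1010101111000  ->  keep [1010101], discard [111000], prepend 000000
= 0000001010101

Answer: 0000001010101 (85)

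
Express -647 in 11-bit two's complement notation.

1. Binary of +647:  01010000111
2. Invert bits:     10101111000
3. Add 1:           10101111001

Answer: 10101111001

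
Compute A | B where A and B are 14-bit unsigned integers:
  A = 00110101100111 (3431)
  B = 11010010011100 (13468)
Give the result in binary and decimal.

Apply | to each column (1 where either bit is 1):
  00110101100111
| 11010010011100
----------------
  11110111111111

Answer: 11110111111111 (15871)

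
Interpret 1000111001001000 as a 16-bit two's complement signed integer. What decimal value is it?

MSB is 1, so the value is negative. Find the magnitude:
1. Invert bits:  0111000110110111
2. Add 1:        0111000110111000  = 29112
3. Apply sign:   -29112

Answer: -29112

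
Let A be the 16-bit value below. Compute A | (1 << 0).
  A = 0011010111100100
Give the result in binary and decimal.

Mask = 1 << 0 = 0000000000000001
Bit 0 of A is 0, so OR-ing with the mask flips it to 1.
  0011010111100100
| 0000000000000001
------------------
  0011010111100101

Answer: 0011010111100101 (13797)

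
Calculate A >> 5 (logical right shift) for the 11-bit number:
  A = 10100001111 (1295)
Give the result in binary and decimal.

Logical shift right by 5: drop the bottom 5 bit(s), prepend 5 zero(s) on the left.
  10100001111  ->  keep [101000], discard [01111], prepend 00000
= 00000101000

Answer: 00000101000 (40)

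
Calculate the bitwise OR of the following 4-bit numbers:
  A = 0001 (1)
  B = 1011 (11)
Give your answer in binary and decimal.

Apply | to each column (1 where either bit is 1):
  0001
| 1011
------
  1011

Answer: 1011 (11)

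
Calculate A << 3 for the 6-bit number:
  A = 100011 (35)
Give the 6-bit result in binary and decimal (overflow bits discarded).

Shift left by 3: drop the top 3 bit(s), append 3 zero(s) on the right.
  100011  ->  discard [100], keep [011], append 000
= 011000

Answer: 011000 (24)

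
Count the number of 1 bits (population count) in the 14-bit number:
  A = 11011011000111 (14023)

11011011000111
1-bits at positions (from bit 0 = LSB): 0, 1, 2, 6, 7, 9, 10, 12, 13
Count = 9

Answer: 9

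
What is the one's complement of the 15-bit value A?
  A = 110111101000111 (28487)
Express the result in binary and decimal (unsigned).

Flip each bit (0->1, 1->0):
  110111101000111
  001000010111000

Answer: 001000010111000 (4280)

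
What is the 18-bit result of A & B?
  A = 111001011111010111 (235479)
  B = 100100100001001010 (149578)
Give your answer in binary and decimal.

Apply & to each column (1 only where both bits are 1):
  111001011111010111
& 100100100001001010
--------------------
  100000000001000010

Answer: 100000000001000010 (131138)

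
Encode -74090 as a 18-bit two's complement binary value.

1. Binary of +74090:  010010000101101010
2. Invert bits:     101101111010010101
3. Add 1:           101101111010010110

Answer: 101101111010010110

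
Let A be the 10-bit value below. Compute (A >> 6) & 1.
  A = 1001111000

Bit 6 is the 7th from the right.
  1001111000
     ^
That bit is 1.

Answer: 1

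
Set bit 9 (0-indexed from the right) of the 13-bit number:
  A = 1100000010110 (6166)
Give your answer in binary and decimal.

Mask = 1 << 9 = 0001000000000
Bit 9 of A is 0, so OR-ing with the mask flips it to 1.
  1100000010110
| 0001000000000
---------------
  1101000010110

Answer: 1101000010110 (6678)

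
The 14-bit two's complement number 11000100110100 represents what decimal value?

MSB is 1, so the value is negative. Find the magnitude:
1. Invert bits:  00111011001011
2. Add 1:        00111011001100  = 3788
3. Apply sign:   -3788

Answer: -3788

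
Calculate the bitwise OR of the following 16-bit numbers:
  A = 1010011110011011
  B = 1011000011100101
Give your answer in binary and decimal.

Apply | to each column (1 where either bit is 1):
  1010011110011011
| 1011000011100101
------------------
  1011011111111111

Answer: 1011011111111111 (47103)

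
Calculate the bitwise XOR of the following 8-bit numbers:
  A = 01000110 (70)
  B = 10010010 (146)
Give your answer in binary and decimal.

Apply ^ to each column (1 where bits differ):
  01000110
^ 10010010
----------
  11010100

Answer: 11010100 (212)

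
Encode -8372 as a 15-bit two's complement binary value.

1. Binary of +8372:  010000010110100
2. Invert bits:     101111101001011
3. Add 1:           101111101001100

Answer: 101111101001100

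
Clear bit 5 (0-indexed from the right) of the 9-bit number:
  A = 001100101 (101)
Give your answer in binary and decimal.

Mask = ~(1 << 5) = 111011111
Bit 5 of A is 1, so AND-ing with the mask clears it to 0.
  001100101
& 111011111
-----------
  001000101

Answer: 001000101 (69)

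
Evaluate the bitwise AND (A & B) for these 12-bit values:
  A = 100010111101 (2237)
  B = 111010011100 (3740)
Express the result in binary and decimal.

Apply & to each column (1 only where both bits are 1):
  100010111101
& 111010011100
--------------
  100010011100

Answer: 100010011100 (2204)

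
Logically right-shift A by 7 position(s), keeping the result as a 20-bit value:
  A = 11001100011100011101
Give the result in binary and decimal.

Logical shift right by 7: drop the bottom 7 bit(s), prepend 7 zero(s) on the left.
  11001100011100011101  ->  keep [1100110001110], discard [0011101], prepend 0000000
= 00000001100110001110

Answer: 00000001100110001110 (6542)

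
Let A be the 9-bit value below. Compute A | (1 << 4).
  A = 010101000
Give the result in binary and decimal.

Mask = 1 << 4 = 000010000
Bit 4 of A is 0, so OR-ing with the mask flips it to 1.
  010101000
| 000010000
-----------
  010111000

Answer: 010111000 (184)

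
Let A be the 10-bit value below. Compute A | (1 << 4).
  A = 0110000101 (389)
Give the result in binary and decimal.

Mask = 1 << 4 = 0000010000
Bit 4 of A is 0, so OR-ing with the mask flips it to 1.
  0110000101
| 0000010000
------------
  0110010101

Answer: 0110010101 (405)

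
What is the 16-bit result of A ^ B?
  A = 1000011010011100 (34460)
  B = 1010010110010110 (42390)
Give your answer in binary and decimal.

Apply ^ to each column (1 where bits differ):
  1000011010011100
^ 1010010110010110
------------------
  0010001100001010

Answer: 0010001100001010 (8970)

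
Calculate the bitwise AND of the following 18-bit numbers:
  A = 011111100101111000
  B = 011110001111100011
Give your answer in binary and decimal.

Apply & to each column (1 only where both bits are 1):
  011111100101111000
& 011110001111100011
--------------------
  011110000101100000

Answer: 011110000101100000 (123232)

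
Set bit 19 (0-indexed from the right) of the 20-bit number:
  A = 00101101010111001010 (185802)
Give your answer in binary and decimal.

Mask = 1 << 19 = 10000000000000000000
Bit 19 of A is 0, so OR-ing with the mask flips it to 1.
  00101101010111001010
| 10000000000000000000
----------------------
  10101101010111001010

Answer: 10101101010111001010 (710090)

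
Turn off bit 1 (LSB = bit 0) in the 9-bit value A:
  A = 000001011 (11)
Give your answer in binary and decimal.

Mask = ~(1 << 1) = 111111101
Bit 1 of A is 1, so AND-ing with the mask clears it to 0.
  000001011
& 111111101
-----------
  000001001

Answer: 000001001 (9)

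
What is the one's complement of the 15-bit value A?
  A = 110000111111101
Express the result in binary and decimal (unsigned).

Flip each bit (0->1, 1->0):
  110000111111101
  001111000000010

Answer: 001111000000010 (7682)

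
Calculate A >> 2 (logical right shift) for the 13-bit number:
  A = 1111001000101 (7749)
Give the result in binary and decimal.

Logical shift right by 2: drop the bottom 2 bit(s), prepend 2 zero(s) on the left.
  1111001000101  ->  keep [11110010001], discard [01], prepend 00
= 0011110010001

Answer: 0011110010001 (1937)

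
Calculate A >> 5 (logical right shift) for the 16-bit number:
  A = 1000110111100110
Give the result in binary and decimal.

Logical shift right by 5: drop the bottom 5 bit(s), prepend 5 zero(s) on the left.
  1000110111100110  ->  keep [10001101111], discard [00110], prepend 00000
= 0000010001101111

Answer: 0000010001101111 (1135)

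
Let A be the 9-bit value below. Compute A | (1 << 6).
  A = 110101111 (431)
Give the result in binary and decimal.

Mask = 1 << 6 = 001000000
Bit 6 of A is 0, so OR-ing with the mask flips it to 1.
  110101111
| 001000000
-----------
  111101111

Answer: 111101111 (495)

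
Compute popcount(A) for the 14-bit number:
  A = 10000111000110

10000111000110
1-bits at positions (from bit 0 = LSB): 1, 2, 6, 7, 8, 13
Count = 6

Answer: 6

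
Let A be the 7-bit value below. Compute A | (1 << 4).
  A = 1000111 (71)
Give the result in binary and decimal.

Mask = 1 << 4 = 0010000
Bit 4 of A is 0, so OR-ing with the mask flips it to 1.
  1000111
| 0010000
---------
  1010111

Answer: 1010111 (87)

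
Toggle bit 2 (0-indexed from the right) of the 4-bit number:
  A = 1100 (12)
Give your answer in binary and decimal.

Mask = 1 << 2 = 0100
Bit 2 of A is 1; XOR with the mask flips it to 0.
  1100
^ 0100
------
  1000

Answer: 1000 (8)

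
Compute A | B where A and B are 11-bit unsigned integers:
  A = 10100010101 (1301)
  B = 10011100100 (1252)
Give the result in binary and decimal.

Apply | to each column (1 where either bit is 1):
  10100010101
| 10011100100
-------------
  10111110101

Answer: 10111110101 (1525)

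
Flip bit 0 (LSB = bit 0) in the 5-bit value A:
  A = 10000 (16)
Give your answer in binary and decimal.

Mask = 1 << 0 = 00001
Bit 0 of A is 0; XOR with the mask flips it to 1.
  10000
^ 00001
-------
  10001

Answer: 10001 (17)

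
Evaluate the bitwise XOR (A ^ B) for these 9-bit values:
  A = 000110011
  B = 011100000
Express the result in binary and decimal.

Apply ^ to each column (1 where bits differ):
  000110011
^ 011100000
-----------
  011010011

Answer: 011010011 (211)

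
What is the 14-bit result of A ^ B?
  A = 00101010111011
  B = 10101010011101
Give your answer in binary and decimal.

Apply ^ to each column (1 where bits differ):
  00101010111011
^ 10101010011101
----------------
  10000000100110

Answer: 10000000100110 (8230)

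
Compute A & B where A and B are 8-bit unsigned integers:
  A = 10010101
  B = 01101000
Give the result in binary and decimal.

Apply & to each column (1 only where both bits are 1):
  10010101
& 01101000
----------
  00000000

Answer: 00000000 (0)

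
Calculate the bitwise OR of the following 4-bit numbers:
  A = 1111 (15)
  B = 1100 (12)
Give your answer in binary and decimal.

Apply | to each column (1 where either bit is 1):
  1111
| 1100
------
  1111

Answer: 1111 (15)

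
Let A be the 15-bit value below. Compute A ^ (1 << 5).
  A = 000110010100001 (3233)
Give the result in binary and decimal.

Mask = 1 << 5 = 000000000100000
Bit 5 of A is 1; XOR with the mask flips it to 0.
  000110010100001
^ 000000000100000
-----------------
  000110010000001

Answer: 000110010000001 (3201)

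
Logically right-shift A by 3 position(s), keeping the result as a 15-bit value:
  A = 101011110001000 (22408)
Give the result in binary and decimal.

Logical shift right by 3: drop the bottom 3 bit(s), prepend 3 zero(s) on the left.
  101011110001000  ->  keep [101011110001], discard [000], prepend 000
= 000101011110001

Answer: 000101011110001 (2801)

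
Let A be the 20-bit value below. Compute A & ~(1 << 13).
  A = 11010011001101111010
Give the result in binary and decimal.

Mask = ~(1 << 13) = 11111101111111111111
Bit 13 of A is 1, so AND-ing with the mask clears it to 0.
  11010011001101111010
& 11111101111111111111
----------------------
  11010001001101111010

Answer: 11010001001101111010 (856954)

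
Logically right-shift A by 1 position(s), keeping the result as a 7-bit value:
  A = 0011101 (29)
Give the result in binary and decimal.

Logical shift right by 1: drop the bottom 1 bit(s), prepend 1 zero(s) on the left.
  0011101  ->  keep [001110], discard [1], prepend 0
= 0001110

Answer: 0001110 (14)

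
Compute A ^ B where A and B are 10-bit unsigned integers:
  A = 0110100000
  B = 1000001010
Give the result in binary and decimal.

Apply ^ to each column (1 where bits differ):
  0110100000
^ 1000001010
------------
  1110101010

Answer: 1110101010 (938)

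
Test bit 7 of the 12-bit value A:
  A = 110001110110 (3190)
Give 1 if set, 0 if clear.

Bit 7 is the 8th from the right.
  110001110110
      ^
That bit is 0.

Answer: 0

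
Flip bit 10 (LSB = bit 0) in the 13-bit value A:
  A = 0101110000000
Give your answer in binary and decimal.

Mask = 1 << 10 = 0010000000000
Bit 10 of A is 0; XOR with the mask flips it to 1.
  0101110000000
^ 0010000000000
---------------
  0111110000000

Answer: 0111110000000 (3968)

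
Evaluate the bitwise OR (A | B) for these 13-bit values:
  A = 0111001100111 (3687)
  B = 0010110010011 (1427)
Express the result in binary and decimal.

Apply | to each column (1 where either bit is 1):
  0111001100111
| 0010110010011
---------------
  0111111110111

Answer: 0111111110111 (4087)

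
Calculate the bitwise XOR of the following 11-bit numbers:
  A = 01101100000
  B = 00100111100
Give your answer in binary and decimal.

Apply ^ to each column (1 where bits differ):
  01101100000
^ 00100111100
-------------
  01001011100

Answer: 01001011100 (604)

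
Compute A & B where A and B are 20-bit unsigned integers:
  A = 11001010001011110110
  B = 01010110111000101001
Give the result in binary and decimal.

Apply & to each column (1 only where both bits are 1):
  11001010001011110110
& 01010110111000101001
----------------------
  01000010001000100000

Answer: 01000010001000100000 (270880)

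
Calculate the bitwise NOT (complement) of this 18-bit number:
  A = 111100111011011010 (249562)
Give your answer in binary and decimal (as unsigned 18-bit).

Flip each bit (0->1, 1->0):
  111100111011011010
  000011000100100101

Answer: 000011000100100101 (12581)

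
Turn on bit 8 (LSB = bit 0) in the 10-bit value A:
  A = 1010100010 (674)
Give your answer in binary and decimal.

Mask = 1 << 8 = 0100000000
Bit 8 of A is 0, so OR-ing with the mask flips it to 1.
  1010100010
| 0100000000
------------
  1110100010

Answer: 1110100010 (930)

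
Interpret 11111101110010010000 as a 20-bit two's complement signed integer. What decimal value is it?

MSB is 1, so the value is negative. Find the magnitude:
1. Invert bits:  00000010001101101111
2. Add 1:        00000010001101110000  = 9072
3. Apply sign:   -9072

Answer: -9072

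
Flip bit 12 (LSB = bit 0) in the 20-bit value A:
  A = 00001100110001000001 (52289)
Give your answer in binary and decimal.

Mask = 1 << 12 = 00000001000000000000
Bit 12 of A is 0; XOR with the mask flips it to 1.
  00001100110001000001
^ 00000001000000000000
----------------------
  00001101110001000001

Answer: 00001101110001000001 (56385)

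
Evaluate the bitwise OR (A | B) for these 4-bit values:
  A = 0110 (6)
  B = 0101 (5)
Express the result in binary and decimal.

Apply | to each column (1 where either bit is 1):
  0110
| 0101
------
  0111

Answer: 0111 (7)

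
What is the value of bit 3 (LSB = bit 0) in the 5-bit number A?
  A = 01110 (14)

Bit 3 is the 4th from the right.
  01110
   ^
That bit is 1.

Answer: 1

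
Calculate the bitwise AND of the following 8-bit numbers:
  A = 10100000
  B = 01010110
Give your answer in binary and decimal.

Apply & to each column (1 only where both bits are 1):
  10100000
& 01010110
----------
  00000000

Answer: 00000000 (0)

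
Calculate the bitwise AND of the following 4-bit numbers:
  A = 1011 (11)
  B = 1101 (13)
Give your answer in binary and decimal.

Apply & to each column (1 only where both bits are 1):
  1011
& 1101
------
  1001

Answer: 1001 (9)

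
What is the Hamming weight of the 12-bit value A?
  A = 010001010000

010001010000
1-bits at positions (from bit 0 = LSB): 4, 6, 10
Count = 3

Answer: 3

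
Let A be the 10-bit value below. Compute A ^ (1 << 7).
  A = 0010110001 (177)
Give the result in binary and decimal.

Mask = 1 << 7 = 0010000000
Bit 7 of A is 1; XOR with the mask flips it to 0.
  0010110001
^ 0010000000
------------
  0000110001

Answer: 0000110001 (49)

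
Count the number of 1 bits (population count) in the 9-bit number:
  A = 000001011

000001011
1-bits at positions (from bit 0 = LSB): 0, 1, 3
Count = 3

Answer: 3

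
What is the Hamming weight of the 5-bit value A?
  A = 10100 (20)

10100
1-bits at positions (from bit 0 = LSB): 2, 4
Count = 2

Answer: 2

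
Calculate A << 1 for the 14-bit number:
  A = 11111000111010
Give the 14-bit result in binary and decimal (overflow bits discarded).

Shift left by 1: drop the top 1 bit(s), append 1 zero(s) on the right.
  11111000111010  ->  discard [1], keep [1111000111010], append 0
= 11110001110100

Answer: 11110001110100 (15476)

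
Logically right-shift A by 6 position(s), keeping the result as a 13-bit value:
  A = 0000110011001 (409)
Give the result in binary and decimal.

Logical shift right by 6: drop the bottom 6 bit(s), prepend 6 zero(s) on the left.
  0000110011001  ->  keep [0000110], discard [011001], prepend 000000
= 0000000000110

Answer: 0000000000110 (6)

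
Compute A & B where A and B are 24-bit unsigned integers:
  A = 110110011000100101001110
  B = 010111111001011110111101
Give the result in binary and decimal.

Apply & to each column (1 only where both bits are 1):
  110110011000100101001110
& 010111111001011110111101
--------------------------
  010110011000000100001100

Answer: 010110011000000100001100 (5865740)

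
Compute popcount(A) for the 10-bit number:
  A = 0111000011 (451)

0111000011
1-bits at positions (from bit 0 = LSB): 0, 1, 6, 7, 8
Count = 5

Answer: 5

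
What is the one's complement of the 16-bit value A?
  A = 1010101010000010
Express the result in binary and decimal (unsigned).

Flip each bit (0->1, 1->0):
  1010101010000010
  0101010101111101

Answer: 0101010101111101 (21885)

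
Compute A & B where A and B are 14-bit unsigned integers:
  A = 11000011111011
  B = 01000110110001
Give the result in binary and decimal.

Apply & to each column (1 only where both bits are 1):
  11000011111011
& 01000110110001
----------------
  01000010110001

Answer: 01000010110001 (4273)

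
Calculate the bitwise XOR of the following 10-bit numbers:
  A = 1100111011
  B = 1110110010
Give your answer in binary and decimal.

Apply ^ to each column (1 where bits differ):
  1100111011
^ 1110110010
------------
  0010001001

Answer: 0010001001 (137)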